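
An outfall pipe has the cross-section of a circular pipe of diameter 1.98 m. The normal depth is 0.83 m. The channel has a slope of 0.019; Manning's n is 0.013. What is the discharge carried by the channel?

For a circular section of diameter D = 1.98 m at depth y = 0.83 m, the central angle is θ = 2 arccos(1 − 2y/D) = 2.817 rad. Then A = (D²/8)(θ − sin θ) = 1.224 m² and P = Dθ/2 = 2.789 m.
Hydraulic radius R = A/P = 1.224/2.789 = 0.4389 m.
Manning's equation: Q = (1/n) A R^(2/3) S^(1/2) = (1/0.013) × 1.224 × 0.4389^(2/3) × 0.019^(1/2) = 7.5 m³/s.

Q = 7.5 m³/s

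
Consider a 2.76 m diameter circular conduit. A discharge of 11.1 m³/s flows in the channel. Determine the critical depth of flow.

At critical depth, Q² T / (g A³) = 1, i.e. A³/T = Q²/g = 11.1²/9.81 = 12.56.
At y = 1.23 m: A³/T = 6.247 — low.
At y = 1.73 m: A³/T = 23.03 — high.
At y = 1.48 m: A³/T = 12.67 — ≈ 12.56.

y_c = 1.48 m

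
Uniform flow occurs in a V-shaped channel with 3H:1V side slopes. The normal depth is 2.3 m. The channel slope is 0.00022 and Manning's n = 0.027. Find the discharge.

For a triangular section with side slope z = 3: A = zy² = 3×2.3² = 15.87 m²; P = 2y√(1+z²) = 2×2.3×3.162 = 14.55 m.
Hydraulic radius R = A/P = 15.87/14.55 = 1.091 m.
Manning's equation: Q = (1/n) A R^(2/3) S^(1/2) = (1/0.027) × 15.87 × 1.091^(2/3) × 0.00022^(1/2) = 9.24 m³/s.

Q = 9.24 m³/s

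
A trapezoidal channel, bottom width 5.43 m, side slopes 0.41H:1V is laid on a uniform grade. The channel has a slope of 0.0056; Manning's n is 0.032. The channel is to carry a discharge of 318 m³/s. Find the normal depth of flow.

y_n = 7.66 m

Manning's equation rearranged: A R^(2/3) = nQ / (1·√S) = 0.032 × 318 / (√0.0056) = 136.
Trying y = 8.95 m: A R^(2/3) = 180 — high.
Trying y = 6.62 m: A R^(2/3) = 105.3 — low.
Trying y = 7.66 m: A R^(2/3) = 136.1 — ≈ 136.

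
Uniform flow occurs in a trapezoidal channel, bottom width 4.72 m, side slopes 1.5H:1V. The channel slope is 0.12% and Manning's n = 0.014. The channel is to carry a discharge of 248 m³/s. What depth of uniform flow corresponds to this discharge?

Manning's equation rearranged: A R^(2/3) = nQ / (1·√S) = 0.014 × 248 / (√0.0012) = 100.2.
Trying y = 3.83 m: A R^(2/3) = 67.04 — low.
Trying y = 4.63 m: A R^(2/3) = 100.1 — close enough.

y_n = 4.63 m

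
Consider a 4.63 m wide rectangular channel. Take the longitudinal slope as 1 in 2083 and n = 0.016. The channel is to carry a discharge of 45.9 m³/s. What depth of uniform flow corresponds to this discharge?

Manning's equation rearranged: A R^(2/3) = nQ / (1·√S) = 0.016 × 45.9 / (√0.0004801) = 33.52.
At y = 6.28 m: A R^(2/3) = 41.28 — over.
At y = 4.26 m: A R^(2/3) = 25.84 — short.
At y = 5.27 m: A R^(2/3) = 33.5 — ≈ 33.52.

y_n = 5.27 m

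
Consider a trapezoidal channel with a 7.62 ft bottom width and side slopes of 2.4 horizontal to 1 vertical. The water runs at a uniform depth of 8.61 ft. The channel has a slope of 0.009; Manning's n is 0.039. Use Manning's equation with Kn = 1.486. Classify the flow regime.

With bottom width b = 7.62 ft and side slope z = 2.4: A = (b + zy)y = (7.62 + 2.4×8.61)×8.61 = 243.5 ft²; P = b + 2y√(1+z²) = 7.62 + 2×8.61×2.6 = 52.39 ft.
Hydraulic radius R = A/P = 243.5/52.39 = 4.648 ft.
V = (1.486/n) R^(2/3) √S = (1.486/0.039) × 4.648^(2/3) × √0.009 = 10.07 ft/s. Hydraulic depth D_h = A/T = 243.5/48.95 = 4.975 ft.
Froude number Fr = V/√(g·D_h) = 10.07/√(32.2×4.975) = 0.795, which is less than 1, so the flow is subcritical.

subcritical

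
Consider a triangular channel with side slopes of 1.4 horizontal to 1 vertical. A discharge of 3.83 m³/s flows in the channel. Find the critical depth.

At critical depth, Q² T / (g A³) = 1, i.e. A³/T = Q²/g = 3.83²/9.81 = 1.495.
At y = 0.853 m: A³/T = 0.4426 — short.
At y = 1.24 m: A³/T = 2.873 — over.
At y = 1.09 m: A³/T = 1.508 — ≈ 1.495.

y_c = 1.09 m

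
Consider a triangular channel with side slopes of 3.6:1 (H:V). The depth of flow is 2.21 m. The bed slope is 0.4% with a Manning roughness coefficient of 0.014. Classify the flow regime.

supercritical

For a triangular section with side slope z = 3.6: A = zy² = 3.6×2.21² = 17.58 m²; P = 2y√(1+z²) = 2×2.21×3.736 = 16.51 m.
Hydraulic radius R = A/P = 17.58/16.51 = 1.065 m.
V = (1/n) R^(2/3) √S = (1/0.014) × 1.065^(2/3) × √0.004 = 4.71 m/s. Hydraulic depth D_h = A/T = 17.58/15.91 = 1.105 m.
Froude number Fr = V/√(g·D_h) = 4.71/√(9.81×1.105) = 1.43, which is greater than 1, so the flow is supercritical.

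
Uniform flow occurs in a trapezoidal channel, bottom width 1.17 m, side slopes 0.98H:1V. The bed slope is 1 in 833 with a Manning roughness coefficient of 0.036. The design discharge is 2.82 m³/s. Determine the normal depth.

y_n = 1.43 m

Manning's equation rearranged: A R^(2/3) = nQ / (1·√S) = 0.036 × 2.82 / (√0.0012) = 2.93.
Try y = 1 m: A R^(2/3) = 1.428 — low.
Try y = 1.73 m: A R^(2/3) = 4.358 — high.
Try y = 1.43 m: A R^(2/3) = 2.928 — matches.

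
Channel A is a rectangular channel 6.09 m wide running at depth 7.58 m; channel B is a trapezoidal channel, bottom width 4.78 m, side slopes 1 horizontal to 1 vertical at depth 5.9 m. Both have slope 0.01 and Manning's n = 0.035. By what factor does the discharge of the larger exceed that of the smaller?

Channel A: Flow area A = b·y = 6.09 × 7.58 = 46.16 m². Wetted perimeter P = b + 2y = 6.09 + 2×7.58 = 21.25 m. Hydraulic radius R = A/P = 46.16/21.25 = 2.172 m. Q_A = (1/0.035)·46.16·2.172^(2/3)·√0.01 = 221.2 m³/s.
Channel B: With bottom width b = 4.78 m and side slope z = 1: A = (b + zy)y = (4.78 + 1×5.9)×5.9 = 63.01 m²; P = b + 2y√(1+z²) = 4.78 + 2×5.9×1.414 = 21.47 m. Hydraulic radius R = A/P = 63.01/21.47 = 2.935 m. Q_B = (1/0.035)·63.01·2.935^(2/3)·√0.01 = 369.1 m³/s.
The larger discharge is 369.1 m³/s and the smaller is 221.2 m³/s; the ratio is 1.67.

1.67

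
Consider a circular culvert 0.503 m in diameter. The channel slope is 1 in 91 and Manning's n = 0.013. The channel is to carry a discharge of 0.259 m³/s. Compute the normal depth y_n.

Manning's equation rearranged: A R^(2/3) = nQ / (1·√S) = 0.013 × 0.259 / (√0.01099) = 0.03212.
Try y = 0.224 m: A R^(2/3) = 0.02039 — too small.
Try y = 0.374 m: A R^(2/3) = 0.04502 — too large.
Try y = 0.294 m: A R^(2/3) = 0.03218 — ≈ 0.03212.

y_n = 0.294 m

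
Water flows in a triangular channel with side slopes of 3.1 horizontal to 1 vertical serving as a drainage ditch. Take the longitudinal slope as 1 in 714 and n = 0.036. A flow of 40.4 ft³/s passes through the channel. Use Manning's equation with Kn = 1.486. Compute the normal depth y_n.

y_n = 2.68 ft

Manning's equation rearranged: A R^(2/3) = nQ / (1.486·√S) = 0.036 × 40.4 / (1.486 × √0.001401) = 26.15.
Trying y = 2.15 ft: A R^(2/3) = 14.55 — short.
Trying y = 3 ft: A R^(2/3) = 35.37 — over.
Trying y = 2.68 ft: A R^(2/3) = 26.18 — matches.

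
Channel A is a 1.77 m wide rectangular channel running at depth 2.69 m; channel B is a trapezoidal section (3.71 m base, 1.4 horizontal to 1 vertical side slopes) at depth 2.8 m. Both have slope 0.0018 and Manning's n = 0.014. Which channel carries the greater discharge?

Channel A: Flow area A = b·y = 1.77 × 2.69 = 4.761 m². Wetted perimeter P = b + 2y = 1.77 + 2×2.69 = 7.15 m. Hydraulic radius R = A/P = 4.761/7.15 = 0.6659 m. Q_A = (1/0.014)·4.761·0.6659^(2/3)·√0.0018 = 11 m³/s.
Channel B: With bottom width b = 3.71 m and side slope z = 1.4: A = (b + zy)y = (3.71 + 1.4×2.8)×2.8 = 21.36 m²; P = b + 2y√(1+z²) = 3.71 + 2×2.8×1.72 = 13.34 m. Hydraulic radius R = A/P = 21.36/13.34 = 1.601 m. Q_B = (1/0.014)·21.36·1.601^(2/3)·√0.0018 = 88.6 m³/s.
Q_A = 11 m³/s vs Q_B = 88.6 m³/s, so channel B carries more.

channel B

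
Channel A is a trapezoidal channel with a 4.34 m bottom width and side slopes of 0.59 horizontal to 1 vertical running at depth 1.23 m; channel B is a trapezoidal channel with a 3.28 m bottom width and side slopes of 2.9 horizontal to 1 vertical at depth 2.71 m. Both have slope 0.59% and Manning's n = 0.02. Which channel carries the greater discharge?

channel B

Channel A: With bottom width b = 4.34 m and side slope z = 0.59: A = (b + zy)y = (4.34 + 0.59×1.23)×1.23 = 6.231 m²; P = b + 2y√(1+z²) = 4.34 + 2×1.23×1.161 = 7.196 m. Hydraulic radius R = A/P = 6.231/7.196 = 0.8658 m. Q_A = (1/0.02)·6.231·0.8658^(2/3)·√0.0059 = 21.74 m³/s.
Channel B: With bottom width b = 3.28 m and side slope z = 2.9: A = (b + zy)y = (3.28 + 2.9×2.71)×2.71 = 30.19 m²; P = b + 2y√(1+z²) = 3.28 + 2×2.71×3.068 = 19.91 m. Hydraulic radius R = A/P = 30.19/19.91 = 1.516 m. Q_B = (1/0.02)·30.19·1.516^(2/3)·√0.0059 = 153 m³/s.
Q_A = 21.74 m³/s vs Q_B = 153 m³/s, so channel B carries more.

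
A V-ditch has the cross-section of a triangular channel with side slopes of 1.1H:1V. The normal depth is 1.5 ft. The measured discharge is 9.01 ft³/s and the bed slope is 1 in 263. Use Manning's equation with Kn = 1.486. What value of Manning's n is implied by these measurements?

For a triangular section with side slope z = 1.1: A = zy² = 1.1×1.5² = 2.475 ft²; P = 2y√(1+z²) = 2×1.5×1.487 = 4.46 ft.
Hydraulic radius R = A/P = 2.475/4.46 = 0.555 ft.
Rearranging Manning's equation: n = (1.486/Q) A R^(2/3) S^(1/2) = (1.486/9.01) × 2.475 × 0.555^(2/3) × √0.003802 = 0.017.

n = 0.017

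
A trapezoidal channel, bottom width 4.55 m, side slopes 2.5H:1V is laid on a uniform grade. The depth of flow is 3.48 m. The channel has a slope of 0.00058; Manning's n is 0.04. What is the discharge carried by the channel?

Q = 43.8 m³/s

With bottom width b = 4.55 m and side slope z = 2.5: A = (b + zy)y = (4.55 + 2.5×3.48)×3.48 = 46.11 m²; P = b + 2y√(1+z²) = 4.55 + 2×3.48×2.693 = 23.29 m.
Hydraulic radius R = A/P = 46.11/23.29 = 1.98 m.
Manning's equation: Q = (1/n) A R^(2/3) S^(1/2) = (1/0.04) × 46.11 × 1.98^(2/3) × 0.00058^(1/2) = 43.8 m³/s.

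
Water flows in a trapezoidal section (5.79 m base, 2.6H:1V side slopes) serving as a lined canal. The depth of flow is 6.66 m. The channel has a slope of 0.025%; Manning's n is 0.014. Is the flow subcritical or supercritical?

With bottom width b = 5.79 m and side slope z = 2.6: A = (b + zy)y = (5.79 + 2.6×6.66)×6.66 = 153.9 m²; P = b + 2y√(1+z²) = 5.79 + 2×6.66×2.786 = 42.9 m.
Hydraulic radius R = A/P = 153.9/42.9 = 3.587 m.
V = (1/n) R^(2/3) √S = (1/0.014) × 3.587^(2/3) × √0.00025 = 2.647 m/s. Hydraulic depth D_h = A/T = 153.9/40.42 = 3.807 m.
Froude number Fr = V/√(g·D_h) = 2.647/√(9.81×3.807) = 0.433, which is less than 1, so the flow is subcritical.

subcritical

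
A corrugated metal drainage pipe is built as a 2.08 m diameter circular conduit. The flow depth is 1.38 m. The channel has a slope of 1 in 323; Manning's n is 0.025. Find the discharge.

For a circular section of diameter D = 2.08 m at depth y = 1.38 m, the central angle is θ = 2 arccos(1 − 2y/D) = 3.808 rad. Then A = (D²/8)(θ − sin θ) = 2.393 m² and P = Dθ/2 = 3.96 m.
Hydraulic radius R = A/P = 2.393/3.96 = 0.6044 m.
Manning's equation: Q = (1/n) A R^(2/3) S^(1/2) = (1/0.025) × 2.393 × 0.6044^(2/3) × 0.003096^(1/2) = 3.81 m³/s.

Q = 3.81 m³/s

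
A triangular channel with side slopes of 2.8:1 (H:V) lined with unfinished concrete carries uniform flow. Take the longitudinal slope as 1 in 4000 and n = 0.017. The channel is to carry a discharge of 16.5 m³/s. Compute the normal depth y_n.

y_n = 2.41 m

Manning's equation rearranged: A R^(2/3) = nQ / (1·√S) = 0.017 × 16.5 / (√0.00025) = 17.74.
At y = 2.9 m: A R^(2/3) = 28.98 — high.
At y = 2.41 m: A R^(2/3) = 17.69 — matches.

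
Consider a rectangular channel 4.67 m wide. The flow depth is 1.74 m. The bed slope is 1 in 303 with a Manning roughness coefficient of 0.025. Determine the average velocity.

V = 2.29 m/s

Flow area A = b·y = 4.67 × 1.74 = 8.126 m². Wetted perimeter P = b + 2y = 4.67 + 2×1.74 = 8.15 m.
Hydraulic radius R = A/P = 8.126/8.15 = 0.997 m.
From Manning's equation, V = (1/n) R^(2/3) S^(1/2) = (1/0.025) × 0.997^(2/3) × 0.0033^(1/2) = 2.29 m/s.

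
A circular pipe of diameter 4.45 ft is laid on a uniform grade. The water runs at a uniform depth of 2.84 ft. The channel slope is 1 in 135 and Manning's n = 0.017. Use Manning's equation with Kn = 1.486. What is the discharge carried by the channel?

For a circular section of diameter D = 4.45 ft at depth y = 2.84 ft, the central angle is θ = 2 arccos(1 − 2y/D) = 3.702 rad. Then A = (D²/8)(θ − sin θ) = 10.48 ft² and P = Dθ/2 = 8.236 ft.
Hydraulic radius R = A/P = 10.48/8.236 = 1.272 ft.
Manning's equation: Q = (1.486/n) A R^(2/3) S^(1/2) = (1.486/0.017) × 10.48 × 1.272^(2/3) × 0.007407^(1/2) = 92.5 ft³/s.

Q = 92.5 ft³/s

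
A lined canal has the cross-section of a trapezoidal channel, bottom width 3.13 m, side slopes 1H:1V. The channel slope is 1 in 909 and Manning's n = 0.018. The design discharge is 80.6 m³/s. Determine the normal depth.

y_n = 3.95 m

Manning's equation rearranged: A R^(2/3) = nQ / (1·√S) = 0.018 × 80.6 / (√0.0011) = 43.74.
At y = 3.19 m: A R^(2/3) = 28.25 — low.
At y = 3.95 m: A R^(2/3) = 43.73 — ≈ 43.74.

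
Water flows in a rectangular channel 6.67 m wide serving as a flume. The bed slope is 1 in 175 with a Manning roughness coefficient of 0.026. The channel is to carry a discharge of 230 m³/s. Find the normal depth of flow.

y_n = 6.91 m

Manning's equation rearranged: A R^(2/3) = nQ / (1·√S) = 0.026 × 230 / (√0.005714) = 79.11.
Trying y = 5.42 m: A R^(2/3) = 58.62 — short.
Trying y = 6.91 m: A R^(2/3) = 79.12 — matches.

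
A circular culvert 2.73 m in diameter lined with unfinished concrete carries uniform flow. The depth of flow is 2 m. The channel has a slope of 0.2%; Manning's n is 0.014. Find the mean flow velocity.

V = 2.8 m/s

For a circular section of diameter D = 2.73 m at depth y = 2 m, the central angle is θ = 2 arccos(1 − 2y/D) = 4.109 rad. Then A = (D²/8)(θ − sin θ) = 4.596 m² and P = Dθ/2 = 5.609 m.
Hydraulic radius R = A/P = 4.596/5.609 = 0.8193 m.
From Manning's equation, V = (1/n) R^(2/3) S^(1/2) = (1/0.014) × 0.8193^(2/3) × 0.002^(1/2) = 2.8 m/s.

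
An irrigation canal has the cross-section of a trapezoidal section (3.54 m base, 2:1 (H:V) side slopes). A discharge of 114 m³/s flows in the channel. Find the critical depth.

At critical depth, Q² T / (g A³) = 1, i.e. A³/T = Q²/g = 114²/9.81 = 1325.
Trying y = 2.34 m: A³/T = 551.7 — too small.
Trying y = 2.91 m: A³/T = 1331 — close enough.

y_c = 2.91 m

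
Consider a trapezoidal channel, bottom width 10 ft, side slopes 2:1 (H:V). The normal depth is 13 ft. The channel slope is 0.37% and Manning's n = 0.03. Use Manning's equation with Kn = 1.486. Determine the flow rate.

With bottom width b = 10 ft and side slope z = 2: A = (b + zy)y = (10 + 2×13)×13 = 468 ft²; P = b + 2y√(1+z²) = 10 + 2×13×2.236 = 68.14 ft.
Hydraulic radius R = A/P = 468/68.14 = 6.868 ft.
Manning's equation: Q = (1.486/n) A R^(2/3) S^(1/2) = (1.486/0.03) × 468 × 6.868^(2/3) × 0.0037^(1/2) = 5100 ft³/s.

Q = 5100 ft³/s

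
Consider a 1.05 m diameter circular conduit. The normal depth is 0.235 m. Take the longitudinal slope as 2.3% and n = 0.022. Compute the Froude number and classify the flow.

supercritical

For a circular section of diameter D = 1.05 m at depth y = 0.235 m, the central angle is θ = 2 arccos(1 − 2y/D) = 1.971 rad. Then A = (D²/8)(θ − sin θ) = 0.1447 m² and P = Dθ/2 = 1.035 m.
Hydraulic radius R = A/P = 0.1447/1.035 = 0.1399 m.
V = (1/n) R^(2/3) √S = (1/0.022) × 0.1399^(2/3) × √0.023 = 1.857 m/s. Hydraulic depth D_h = A/T = 0.1447/0.8753 = 0.1654 m.
Froude number Fr = V/√(g·D_h) = 1.857/√(9.81×0.1654) = 1.46, which is greater than 1, so the flow is supercritical.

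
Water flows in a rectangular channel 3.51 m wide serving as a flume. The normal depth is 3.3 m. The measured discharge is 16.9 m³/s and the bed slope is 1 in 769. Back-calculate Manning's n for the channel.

Flow area A = b·y = 3.51 × 3.3 = 11.58 m². Wetted perimeter P = b + 2y = 3.51 + 2×3.3 = 10.11 m.
Hydraulic radius R = A/P = 11.58/10.11 = 1.146 m.
Rearranging Manning's equation: n = (1/Q) A R^(2/3) S^(1/2) = (1/16.9) × 11.58 × 1.146^(2/3) × √0.0013 = 0.0271.

n = 0.0271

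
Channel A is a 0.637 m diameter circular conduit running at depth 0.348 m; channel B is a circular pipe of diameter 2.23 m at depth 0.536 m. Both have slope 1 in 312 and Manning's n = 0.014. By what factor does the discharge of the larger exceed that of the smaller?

Channel A: For a circular section of diameter D = 0.637 m at depth y = 0.348 m, the central angle is θ = 2 arccos(1 − 2y/D) = 3.327 rad. Then A = (D²/8)(θ − sin θ) = 0.1781 m² and P = Dθ/2 = 1.06 m. Hydraulic radius R = A/P = 0.1781/1.06 = 0.1681 m. Q_A = (1/0.014)·0.1781·0.1681^(2/3)·√0.003205 = 0.2194 m³/s.
Channel B: For a circular section of diameter D = 2.23 m at depth y = 0.536 m, the central angle is θ = 2 arccos(1 − 2y/D) = 2.05 rad. Then A = (D²/8)(θ − sin θ) = 0.7223 m² and P = Dθ/2 = 2.285 m. Hydraulic radius R = A/P = 0.7223/2.285 = 0.3161 m. Q_B = (1/0.014)·0.7223·0.3161^(2/3)·√0.003205 = 1.355 m³/s.
The larger discharge is 1.355 m³/s and the smaller is 0.2194 m³/s; the ratio is 6.18.

6.18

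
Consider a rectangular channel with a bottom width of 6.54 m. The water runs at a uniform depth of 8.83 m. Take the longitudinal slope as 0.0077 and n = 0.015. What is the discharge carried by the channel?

Flow area A = b·y = 6.54 × 8.83 = 57.75 m². Wetted perimeter P = b + 2y = 6.54 + 2×8.83 = 24.2 m.
Hydraulic radius R = A/P = 57.75/24.2 = 2.386 m.
Manning's equation: Q = (1/n) A R^(2/3) S^(1/2) = (1/0.015) × 57.75 × 2.386^(2/3) × 0.0077^(1/2) = 603 m³/s.

Q = 603 m³/s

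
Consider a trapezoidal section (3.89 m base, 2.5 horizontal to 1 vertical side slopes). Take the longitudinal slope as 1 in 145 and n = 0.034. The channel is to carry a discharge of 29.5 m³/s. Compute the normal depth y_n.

Manning's equation rearranged: A R^(2/3) = nQ / (1·√S) = 0.034 × 29.5 / (√0.006897) = 12.08.
Trying y = 1.26 m: A R^(2/3) = 7.84 — short.
Trying y = 1.56 m: A R^(2/3) = 12.06 — ≈ 12.08.

y_n = 1.56 m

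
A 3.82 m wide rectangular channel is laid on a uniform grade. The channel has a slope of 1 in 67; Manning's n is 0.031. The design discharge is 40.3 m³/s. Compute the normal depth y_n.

y_n = 2.53 m

Manning's equation rearranged: A R^(2/3) = nQ / (1·√S) = 0.031 × 40.3 / (√0.01493) = 10.23.
Trying y = 3.08 m: A R^(2/3) = 13.13 — too large.
Trying y = 2.17 m: A R^(2/3) = 8.377 — too small.
Trying y = 2.53 m: A R^(2/3) = 10.23 — matches.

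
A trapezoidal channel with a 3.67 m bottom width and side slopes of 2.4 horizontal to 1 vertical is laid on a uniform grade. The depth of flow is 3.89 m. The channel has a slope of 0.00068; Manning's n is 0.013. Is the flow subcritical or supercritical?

subcritical

With bottom width b = 3.67 m and side slope z = 2.4: A = (b + zy)y = (3.67 + 2.4×3.89)×3.89 = 50.59 m²; P = b + 2y√(1+z²) = 3.67 + 2×3.89×2.6 = 23.9 m.
Hydraulic radius R = A/P = 50.59/23.9 = 2.117 m.
V = (1/n) R^(2/3) √S = (1/0.013) × 2.117^(2/3) × √0.00068 = 3.307 m/s. Hydraulic depth D_h = A/T = 50.59/22.34 = 2.264 m.
Froude number Fr = V/√(g·D_h) = 3.307/√(9.81×2.264) = 0.702, which is less than 1, so the flow is subcritical.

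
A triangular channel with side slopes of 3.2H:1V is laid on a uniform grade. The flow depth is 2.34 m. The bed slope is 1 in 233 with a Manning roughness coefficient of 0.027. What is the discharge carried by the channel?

For a triangular section with side slope z = 3.2: A = zy² = 3.2×2.34² = 17.52 m²; P = 2y√(1+z²) = 2×2.34×3.353 = 15.69 m.
Hydraulic radius R = A/P = 17.52/15.69 = 1.117 m.
Manning's equation: Q = (1/n) A R^(2/3) S^(1/2) = (1/0.027) × 17.52 × 1.117^(2/3) × 0.004292^(1/2) = 45.8 m³/s.

Q = 45.8 m³/s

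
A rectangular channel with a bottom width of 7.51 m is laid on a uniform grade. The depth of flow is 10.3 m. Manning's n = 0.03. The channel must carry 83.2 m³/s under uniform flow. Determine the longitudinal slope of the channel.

S = 0.00027

Flow area A = b·y = 7.51 × 10.3 = 77.35 m². Wetted perimeter P = b + 2y = 7.51 + 2×10.3 = 28.11 m.
Hydraulic radius R = A/P = 77.35/28.11 = 2.752 m.
From Manning's equation, S = [nQ / (1 A R^(2/3))]² = [0.03 × 83.2 / (1 × 77.35 × 2.752^(2/3))]² = 0.00027.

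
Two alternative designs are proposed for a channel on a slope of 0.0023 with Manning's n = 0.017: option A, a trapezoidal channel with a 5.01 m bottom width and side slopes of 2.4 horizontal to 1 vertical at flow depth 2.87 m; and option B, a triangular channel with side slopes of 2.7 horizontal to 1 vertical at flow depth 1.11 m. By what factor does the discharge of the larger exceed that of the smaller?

Channel A: With bottom width b = 5.01 m and side slope z = 2.4: A = (b + zy)y = (5.01 + 2.4×2.87)×2.87 = 34.15 m²; P = b + 2y√(1+z²) = 5.01 + 2×2.87×2.6 = 19.93 m. Hydraulic radius R = A/P = 34.15/19.93 = 1.713 m. Q_A = (1/0.017)·34.15·1.713^(2/3)·√0.0023 = 137.9 m³/s.
Channel B: For a triangular section with side slope z = 2.7: A = zy² = 2.7×1.11² = 3.327 m²; P = 2y√(1+z²) = 2×1.11×2.879 = 6.392 m. Hydraulic radius R = A/P = 3.327/6.392 = 0.5205 m. Q_B = (1/0.017)·3.327·0.5205^(2/3)·√0.0023 = 6.072 m³/s.
The larger discharge is 137.9 m³/s and the smaller is 6.072 m³/s; the ratio is 22.7.

22.7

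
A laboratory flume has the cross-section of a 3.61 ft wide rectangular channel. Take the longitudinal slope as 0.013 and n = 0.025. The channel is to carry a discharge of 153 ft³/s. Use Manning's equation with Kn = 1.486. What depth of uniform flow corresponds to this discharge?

y_n = 5.15 ft

Manning's equation rearranged: A R^(2/3) = nQ / (1.486·√S) = 0.025 × 153 / (1.486 × √0.013) = 22.58.
Trying y = 4.26 ft: A R^(2/3) = 18.01 — low.
Trying y = 6.14 ft: A R^(2/3) = 27.67 — high.
Trying y = 5.15 ft: A R^(2/3) = 22.56 — close enough.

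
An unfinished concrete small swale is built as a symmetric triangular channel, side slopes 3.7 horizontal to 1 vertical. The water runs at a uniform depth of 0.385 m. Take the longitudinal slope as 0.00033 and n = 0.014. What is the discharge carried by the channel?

Q = 0.232 m³/s

For a triangular section with side slope z = 3.7: A = zy² = 3.7×0.385² = 0.5484 m²; P = 2y√(1+z²) = 2×0.385×3.833 = 2.951 m.
Hydraulic radius R = A/P = 0.5484/2.951 = 0.1858 m.
Manning's equation: Q = (1/n) A R^(2/3) S^(1/2) = (1/0.014) × 0.5484 × 0.1858^(2/3) × 0.00033^(1/2) = 0.232 m³/s.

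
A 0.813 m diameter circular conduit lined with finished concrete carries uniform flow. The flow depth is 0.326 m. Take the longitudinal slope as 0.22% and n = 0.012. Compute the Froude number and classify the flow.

subcritical

For a circular section of diameter D = 0.813 m at depth y = 0.326 m, the central angle is θ = 2 arccos(1 − 2y/D) = 2.743 rad. Then A = (D²/8)(θ − sin θ) = 0.1945 m² and P = Dθ/2 = 1.115 m.
Hydraulic radius R = A/P = 0.1945/1.115 = 0.1745 m.
V = (1/n) R^(2/3) √S = (1/0.012) × 0.1745^(2/3) × √0.0022 = 1.22 m/s. Hydraulic depth D_h = A/T = 0.1945/0.7969 = 0.2441 m.
Froude number Fr = V/√(g·D_h) = 1.22/√(9.81×0.2441) = 0.789, which is less than 1, so the flow is subcritical.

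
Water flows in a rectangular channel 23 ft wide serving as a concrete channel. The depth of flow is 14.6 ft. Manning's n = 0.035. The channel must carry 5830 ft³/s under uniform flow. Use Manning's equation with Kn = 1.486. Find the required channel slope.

S = 0.014

Flow area A = b·y = 23 × 14.6 = 335.8 ft². Wetted perimeter P = b + 2y = 23 + 2×14.6 = 52.2 ft.
Hydraulic radius R = A/P = 335.8/52.2 = 6.433 ft.
From Manning's equation, S = [nQ / (1.486 A R^(2/3))]² = [0.035 × 5830 / (1.486 × 335.8 × 6.433^(2/3))]² = 0.014.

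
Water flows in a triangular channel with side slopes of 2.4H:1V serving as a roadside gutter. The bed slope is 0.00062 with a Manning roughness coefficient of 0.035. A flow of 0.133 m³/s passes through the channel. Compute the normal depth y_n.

Manning's equation rearranged: A R^(2/3) = nQ / (1·√S) = 0.035 × 0.133 / (√0.00062) = 0.1869.
Trying y = 0.413 m: A R^(2/3) = 0.1356 — low.
Trying y = 0.466 m: A R^(2/3) = 0.1871 — close enough.

y_n = 0.466 m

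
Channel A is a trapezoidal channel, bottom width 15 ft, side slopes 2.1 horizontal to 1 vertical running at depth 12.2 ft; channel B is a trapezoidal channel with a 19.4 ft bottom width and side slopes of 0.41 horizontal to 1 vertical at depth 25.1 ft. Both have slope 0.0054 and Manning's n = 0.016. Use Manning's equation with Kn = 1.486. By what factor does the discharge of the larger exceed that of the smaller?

Channel A: With bottom width b = 15 ft and side slope z = 2.1: A = (b + zy)y = (15 + 2.1×12.2)×12.2 = 495.6 ft²; P = b + 2y√(1+z²) = 15 + 2×12.2×2.326 = 71.75 ft. Hydraulic radius R = A/P = 495.6/71.75 = 6.907 ft. Q_A = (1.486/0.016)·495.6·6.907^(2/3)·√0.0054 = 12270 ft³/s.
Channel B: With bottom width b = 19.4 ft and side slope z = 0.41: A = (b + zy)y = (19.4 + 0.41×25.1)×25.1 = 745.2 ft²; P = b + 2y√(1+z²) = 19.4 + 2×25.1×1.081 = 73.66 ft. Hydraulic radius R = A/P = 745.2/73.66 = 10.12 ft. Q_B = (1.486/0.016)·745.2·10.12^(2/3)·√0.0054 = 23790 ft³/s.
The larger discharge is 23790 ft³/s and the smaller is 12270 ft³/s; the ratio is 1.94.

1.94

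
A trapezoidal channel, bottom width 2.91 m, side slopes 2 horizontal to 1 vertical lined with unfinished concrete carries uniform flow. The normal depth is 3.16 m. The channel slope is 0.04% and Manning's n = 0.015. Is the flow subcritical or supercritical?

subcritical

With bottom width b = 2.91 m and side slope z = 2: A = (b + zy)y = (2.91 + 2×3.16)×3.16 = 29.17 m²; P = b + 2y√(1+z²) = 2.91 + 2×3.16×2.236 = 17.04 m.
Hydraulic radius R = A/P = 29.17/17.04 = 1.711 m.
V = (1/n) R^(2/3) √S = (1/0.015) × 1.711^(2/3) × √0.0004 = 1.908 m/s. Hydraulic depth D_h = A/T = 29.17/15.55 = 1.876 m.
Froude number Fr = V/√(g·D_h) = 1.908/√(9.81×1.876) = 0.445, which is less than 1, so the flow is subcritical.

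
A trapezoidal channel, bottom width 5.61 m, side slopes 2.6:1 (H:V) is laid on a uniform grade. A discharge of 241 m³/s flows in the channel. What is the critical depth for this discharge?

y_c = 3.53 m

At critical depth, Q² T / (g A³) = 1, i.e. A³/T = Q²/g = 241²/9.81 = 5921.
At y = 2.94 m: A³/T = 2831 — too small.
At y = 4.22 m: A³/T = 12440 — too large.
At y = 3.53 m: A³/T = 5935 — matches.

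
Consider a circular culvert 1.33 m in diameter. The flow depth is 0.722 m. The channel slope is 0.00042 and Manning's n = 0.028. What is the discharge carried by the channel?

Q = 0.28 m³/s

For a circular section of diameter D = 1.33 m at depth y = 0.722 m, the central angle is θ = 2 arccos(1 − 2y/D) = 3.313 rad. Then A = (D²/8)(θ − sin θ) = 0.7704 m² and P = Dθ/2 = 2.203 m.
Hydraulic radius R = A/P = 0.7704/2.203 = 0.3496 m.
Manning's equation: Q = (1/n) A R^(2/3) S^(1/2) = (1/0.028) × 0.7704 × 0.3496^(2/3) × 0.00042^(1/2) = 0.28 m³/s.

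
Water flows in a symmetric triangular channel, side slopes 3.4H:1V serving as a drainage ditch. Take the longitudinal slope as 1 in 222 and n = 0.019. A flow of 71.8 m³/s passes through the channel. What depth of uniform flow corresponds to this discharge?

Manning's equation rearranged: A R^(2/3) = nQ / (1·√S) = 0.019 × 71.8 / (√0.004505) = 20.33.
Trying y = 2.58 m: A R^(2/3) = 26.09 — over.
Trying y = 1.76 m: A R^(2/3) = 9.408 — short.
Trying y = 2.35 m: A R^(2/3) = 20.34 — close enough.

y_n = 2.35 m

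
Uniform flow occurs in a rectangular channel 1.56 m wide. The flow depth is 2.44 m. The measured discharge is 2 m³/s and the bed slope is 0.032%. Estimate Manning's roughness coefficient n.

n = 0.024

Flow area A = b·y = 1.56 × 2.44 = 3.806 m². Wetted perimeter P = b + 2y = 1.56 + 2×2.44 = 6.44 m.
Hydraulic radius R = A/P = 3.806/6.44 = 0.5911 m.
Rearranging Manning's equation: n = (1/Q) A R^(2/3) S^(1/2) = (1/2) × 3.806 × 0.5911^(2/3) × √0.00032 = 0.024.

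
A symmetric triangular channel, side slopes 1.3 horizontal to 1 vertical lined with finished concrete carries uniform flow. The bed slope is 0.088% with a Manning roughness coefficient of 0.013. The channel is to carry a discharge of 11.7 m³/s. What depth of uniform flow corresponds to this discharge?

Manning's equation rearranged: A R^(2/3) = nQ / (1·√S) = 0.013 × 11.7 / (√0.00088) = 5.127.
Try y = 1.63 m: A R^(2/3) = 2.581 — short.
Try y = 2.65 m: A R^(2/3) = 9.432 — over.
Try y = 2.11 m: A R^(2/3) = 5.137 — matches.

y_n = 2.11 m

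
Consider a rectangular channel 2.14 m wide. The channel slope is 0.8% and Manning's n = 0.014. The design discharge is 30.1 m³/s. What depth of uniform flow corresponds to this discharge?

y_n = 2.64 m

Manning's equation rearranged: A R^(2/3) = nQ / (1·√S) = 0.014 × 30.1 / (√0.008) = 4.711.
Trying y = 1.83 m: A R^(2/3) = 3.014 — low.
Trying y = 2.93 m: A R^(2/3) = 5.33 — high.
Trying y = 2.64 m: A R^(2/3) = 4.711 — close enough.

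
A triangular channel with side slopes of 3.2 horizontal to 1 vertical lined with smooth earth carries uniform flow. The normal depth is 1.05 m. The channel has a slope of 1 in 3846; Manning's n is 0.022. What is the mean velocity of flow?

V = 0.462 m/s

For a triangular section with side slope z = 3.2: A = zy² = 3.2×1.05² = 3.528 m²; P = 2y√(1+z²) = 2×1.05×3.353 = 7.04 m.
Hydraulic radius R = A/P = 3.528/7.04 = 0.5011 m.
From Manning's equation, V = (1/n) R^(2/3) S^(1/2) = (1/0.022) × 0.5011^(2/3) × 0.00026^(1/2) = 0.462 m/s.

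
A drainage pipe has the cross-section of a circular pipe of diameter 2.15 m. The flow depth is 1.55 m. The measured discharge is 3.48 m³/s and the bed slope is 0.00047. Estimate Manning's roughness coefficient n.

n = 0.013

For a circular section of diameter D = 2.15 m at depth y = 1.55 m, the central angle is θ = 2 arccos(1 − 2y/D) = 4.057 rad. Then A = (D²/8)(θ − sin θ) = 2.802 m² and P = Dθ/2 = 4.361 m.
Hydraulic radius R = A/P = 2.802/4.361 = 0.6425 m.
Rearranging Manning's equation: n = (1/Q) A R^(2/3) S^(1/2) = (1/3.48) × 2.802 × 0.6425^(2/3) × √0.00047 = 0.013.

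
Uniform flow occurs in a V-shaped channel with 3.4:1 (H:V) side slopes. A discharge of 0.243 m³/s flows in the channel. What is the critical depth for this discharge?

y_c = 0.253 m

At critical depth, Q² T / (g A³) = 1, i.e. A³/T = Q²/g = 0.243²/9.81 = 0.006019.
Trying y = 0.322 m: A³/T = 0.02001 — over.
Trying y = 0.215 m: A³/T = 0.002655 — short.
Trying y = 0.253 m: A³/T = 0.005991 — matches.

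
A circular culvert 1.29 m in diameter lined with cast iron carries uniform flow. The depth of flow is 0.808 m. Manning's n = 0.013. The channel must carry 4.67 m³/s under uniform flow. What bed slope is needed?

S = 0.019

For a circular section of diameter D = 1.29 m at depth y = 0.808 m, the central angle is θ = 2 arccos(1 − 2y/D) = 3.653 rad. Then A = (D²/8)(θ − sin θ) = 0.8615 m² and P = Dθ/2 = 2.356 m.
Hydraulic radius R = A/P = 0.8615/2.356 = 0.3657 m.
From Manning's equation, S = [nQ / (1 A R^(2/3))]² = [0.013 × 4.67 / (1 × 0.8615 × 0.3657^(2/3))]² = 0.019.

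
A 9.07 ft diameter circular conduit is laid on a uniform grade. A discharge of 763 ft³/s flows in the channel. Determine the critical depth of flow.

At critical depth, Q² T / (g A³) = 1, i.e. A³/T = Q²/g = 763²/32.2 = 18080.
Trying y = 6.13 ft: A³/T = 11820 — too small.
Trying y = 7.64 ft: A³/T = 29630 — too large.
Trying y = 6.82 ft: A³/T = 18070 — ≈ 18080.

y_c = 6.82 ft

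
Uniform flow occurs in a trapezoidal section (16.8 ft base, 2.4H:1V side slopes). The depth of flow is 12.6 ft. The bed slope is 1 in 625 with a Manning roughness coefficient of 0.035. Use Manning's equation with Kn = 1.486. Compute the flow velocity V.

V = 6.33 ft/s

With bottom width b = 16.8 ft and side slope z = 2.4: A = (b + zy)y = (16.8 + 2.4×12.6)×12.6 = 592.7 ft²; P = b + 2y√(1+z²) = 16.8 + 2×12.6×2.6 = 82.32 ft.
Hydraulic radius R = A/P = 592.7/82.32 = 7.2 ft.
From Manning's equation, V = (1.486/n) R^(2/3) S^(1/2) = (1.486/0.035) × 7.2^(2/3) × 0.0016^(1/2) = 6.33 ft/s.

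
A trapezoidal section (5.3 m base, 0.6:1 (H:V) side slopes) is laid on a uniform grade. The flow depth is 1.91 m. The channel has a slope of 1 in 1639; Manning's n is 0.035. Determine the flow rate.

Q = 10.1 m³/s

With bottom width b = 5.3 m and side slope z = 0.6: A = (b + zy)y = (5.3 + 0.6×1.91)×1.91 = 12.31 m²; P = b + 2y√(1+z²) = 5.3 + 2×1.91×1.166 = 9.755 m.
Hydraulic radius R = A/P = 12.31/9.755 = 1.262 m.
Manning's equation: Q = (1/n) A R^(2/3) S^(1/2) = (1/0.035) × 12.31 × 1.262^(2/3) × 0.0006101^(1/2) = 10.1 m³/s.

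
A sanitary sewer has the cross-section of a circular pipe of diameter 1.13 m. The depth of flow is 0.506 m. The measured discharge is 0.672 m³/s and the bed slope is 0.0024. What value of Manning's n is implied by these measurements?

For a circular section of diameter D = 1.13 m at depth y = 0.506 m, the central angle is θ = 2 arccos(1 − 2y/D) = 2.932 rad. Then A = (D²/8)(θ − sin θ) = 0.4349 m² and P = Dθ/2 = 1.657 m.
Hydraulic radius R = A/P = 0.4349/1.657 = 0.2625 m.
Rearranging Manning's equation: n = (1/Q) A R^(2/3) S^(1/2) = (1/0.672) × 0.4349 × 0.2625^(2/3) × √0.0024 = 0.013.

n = 0.013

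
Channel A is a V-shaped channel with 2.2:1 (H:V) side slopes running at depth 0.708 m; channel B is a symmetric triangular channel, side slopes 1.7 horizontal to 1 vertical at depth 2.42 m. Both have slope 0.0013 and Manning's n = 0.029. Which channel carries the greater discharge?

channel B

Channel A: For a triangular section with side slope z = 2.2: A = zy² = 2.2×0.708² = 1.103 m²; P = 2y√(1+z²) = 2×0.708×2.417 = 3.422 m. Hydraulic radius R = A/P = 1.103/3.422 = 0.3223 m. Q_A = (1/0.029)·1.103·0.3223^(2/3)·√0.0013 = 0.6445 m³/s.
Channel B: For a triangular section with side slope z = 1.7: A = zy² = 1.7×2.42² = 9.956 m²; P = 2y√(1+z²) = 2×2.42×1.972 = 9.546 m. Hydraulic radius R = A/P = 9.956/9.546 = 1.043 m. Q_B = (1/0.029)·9.956·1.043^(2/3)·√0.0013 = 12.73 m³/s.
Q_A = 0.6445 m³/s vs Q_B = 12.73 m³/s, so channel B carries more.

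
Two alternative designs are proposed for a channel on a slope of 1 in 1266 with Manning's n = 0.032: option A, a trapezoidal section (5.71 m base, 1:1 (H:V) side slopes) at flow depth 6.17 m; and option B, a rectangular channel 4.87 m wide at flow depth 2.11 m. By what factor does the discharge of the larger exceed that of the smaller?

14.2

Channel A: With bottom width b = 5.71 m and side slope z = 1: A = (b + zy)y = (5.71 + 1×6.17)×6.17 = 73.3 m²; P = b + 2y√(1+z²) = 5.71 + 2×6.17×1.414 = 23.16 m. Hydraulic radius R = A/P = 73.3/23.16 = 3.165 m. Q_A = (1/0.032)·73.3·3.165^(2/3)·√0.0007899 = 138.8 m³/s.
Channel B: Flow area A = b·y = 4.87 × 2.11 = 10.28 m². Wetted perimeter P = b + 2y = 4.87 + 2×2.11 = 9.09 m. Hydraulic radius R = A/P = 10.28/9.09 = 1.13 m. Q_B = (1/0.032)·10.28·1.13^(2/3)·√0.0007899 = 9.794 m³/s.
The larger discharge is 138.8 m³/s and the smaller is 9.794 m³/s; the ratio is 14.2.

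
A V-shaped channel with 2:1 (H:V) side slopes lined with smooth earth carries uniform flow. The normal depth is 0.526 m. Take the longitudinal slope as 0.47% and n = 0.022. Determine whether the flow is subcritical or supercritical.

For a triangular section with side slope z = 2: A = zy² = 2×0.526² = 0.5534 m²; P = 2y√(1+z²) = 2×0.526×2.236 = 2.352 m.
Hydraulic radius R = A/P = 0.5534/2.352 = 0.2352 m.
V = (1/n) R^(2/3) √S = (1/0.022) × 0.2352^(2/3) × √0.0047 = 1.187 m/s. Hydraulic depth D_h = A/T = 0.5534/2.104 = 0.263 m.
Froude number Fr = V/√(g·D_h) = 1.187/√(9.81×0.263) = 0.739, which is less than 1, so the flow is subcritical.

subcritical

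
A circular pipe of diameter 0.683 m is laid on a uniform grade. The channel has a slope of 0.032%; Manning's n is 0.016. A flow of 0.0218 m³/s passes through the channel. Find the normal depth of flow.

Manning's equation rearranged: A R^(2/3) = nQ / (1·√S) = 0.016 × 0.0218 / (√0.00032) = 0.0195.
Trying y = 0.173 m: A R^(2/3) = 0.01585 — too small.
Trying y = 0.218 m: A R^(2/3) = 0.02488 — too large.
Trying y = 0.192 m: A R^(2/3) = 0.01946 — close enough.

y_n = 0.192 m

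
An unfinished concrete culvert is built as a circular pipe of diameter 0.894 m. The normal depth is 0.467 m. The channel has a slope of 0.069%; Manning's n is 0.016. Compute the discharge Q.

Q = 0.204 m³/s

For a circular section of diameter D = 0.894 m at depth y = 0.467 m, the central angle is θ = 2 arccos(1 − 2y/D) = 3.231 rad. Then A = (D²/8)(θ − sin θ) = 0.3317 m² and P = Dθ/2 = 1.444 m.
Hydraulic radius R = A/P = 0.3317/1.444 = 0.2297 m.
Manning's equation: Q = (1/n) A R^(2/3) S^(1/2) = (1/0.016) × 0.3317 × 0.2297^(2/3) × 0.00069^(1/2) = 0.204 m³/s.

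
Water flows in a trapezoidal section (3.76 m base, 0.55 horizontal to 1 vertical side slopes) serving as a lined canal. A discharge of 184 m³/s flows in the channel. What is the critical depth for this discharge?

y_c = 4.9 m

At critical depth, Q² T / (g A³) = 1, i.e. A³/T = Q²/g = 184²/9.81 = 3451.
At y = 4.21 m: A³/T = 1994 — short.
At y = 6.12 m: A³/T = 7906 — over.
At y = 4.9 m: A³/T = 3458 — close enough.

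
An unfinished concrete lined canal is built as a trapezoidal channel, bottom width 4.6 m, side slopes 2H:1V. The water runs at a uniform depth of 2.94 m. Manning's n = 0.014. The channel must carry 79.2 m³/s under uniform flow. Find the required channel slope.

With bottom width b = 4.6 m and side slope z = 2: A = (b + zy)y = (4.6 + 2×2.94)×2.94 = 30.81 m²; P = b + 2y√(1+z²) = 4.6 + 2×2.94×2.236 = 17.75 m.
Hydraulic radius R = A/P = 30.81/17.75 = 1.736 m.
From Manning's equation, S = [nQ / (1 A R^(2/3))]² = [0.014 × 79.2 / (1 × 30.81 × 1.736^(2/3))]² = 0.000621.

S = 0.000621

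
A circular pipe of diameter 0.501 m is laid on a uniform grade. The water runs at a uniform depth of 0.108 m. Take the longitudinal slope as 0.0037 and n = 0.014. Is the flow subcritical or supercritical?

subcritical

For a circular section of diameter D = 0.501 m at depth y = 0.108 m, the central angle is θ = 2 arccos(1 − 2y/D) = 1.931 rad. Then A = (D²/8)(θ − sin θ) = 0.03124 m² and P = Dθ/2 = 0.4838 m.
Hydraulic radius R = A/P = 0.03124/0.4838 = 0.06457 m.
V = (1/n) R^(2/3) √S = (1/0.014) × 0.06457^(2/3) × √0.0037 = 0.6993 m/s. Hydraulic depth D_h = A/T = 0.03124/0.412 = 0.07581 m.
Froude number Fr = V/√(g·D_h) = 0.6993/√(9.81×0.07581) = 0.811, which is less than 1, so the flow is subcritical.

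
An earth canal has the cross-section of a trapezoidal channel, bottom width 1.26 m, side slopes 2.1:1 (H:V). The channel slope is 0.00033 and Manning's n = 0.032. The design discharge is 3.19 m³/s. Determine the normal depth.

Manning's equation rearranged: A R^(2/3) = nQ / (1·√S) = 0.032 × 3.19 / (√0.00033) = 5.619.
Try y = 1.81 m: A R^(2/3) = 8.83 — high.
Try y = 1.34 m: A R^(2/3) = 4.42 — low.
Try y = 1.49 m: A R^(2/3) = 5.628 — ≈ 5.619.

y_n = 1.49 m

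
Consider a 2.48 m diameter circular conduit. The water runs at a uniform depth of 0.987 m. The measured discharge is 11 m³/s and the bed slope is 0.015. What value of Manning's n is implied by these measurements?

n = 0.0131

For a circular section of diameter D = 2.48 m at depth y = 0.987 m, the central angle is θ = 2 arccos(1 − 2y/D) = 2.731 rad. Then A = (D²/8)(θ − sin θ) = 1.792 m² and P = Dθ/2 = 3.386 m.
Hydraulic radius R = A/P = 1.792/3.386 = 0.5293 m.
Rearranging Manning's equation: n = (1/Q) A R^(2/3) S^(1/2) = (1/11) × 1.792 × 0.5293^(2/3) × √0.015 = 0.0131.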